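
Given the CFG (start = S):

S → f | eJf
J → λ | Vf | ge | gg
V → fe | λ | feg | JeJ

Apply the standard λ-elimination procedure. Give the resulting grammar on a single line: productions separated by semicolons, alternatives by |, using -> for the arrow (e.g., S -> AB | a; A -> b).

Nullable set: {J, V}.
S -> eJf: J nullable, giving eJf | ef.
Drop J -> λ.
J -> Vf: V nullable, giving Vf | f.
Drop V -> λ.
V -> JeJ: J, J nullable, giving Je | JeJ | e | eJ.
Unchanged (no nullable symbols): S -> f; J -> ge; J -> gg; V -> fe; V -> feg.

S -> f | ef | eJf; J -> f | Vf | ge | gg; V -> e | Je | eJ | fe | JeJ | feg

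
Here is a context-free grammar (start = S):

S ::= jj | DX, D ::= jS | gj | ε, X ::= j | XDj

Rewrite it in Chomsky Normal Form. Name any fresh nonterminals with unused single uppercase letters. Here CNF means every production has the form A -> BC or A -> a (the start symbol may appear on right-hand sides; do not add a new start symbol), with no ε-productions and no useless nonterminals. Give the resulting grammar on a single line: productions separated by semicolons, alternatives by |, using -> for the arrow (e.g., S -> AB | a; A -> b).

S -> j | BB | DX | XB | XC; A -> g; B -> j; C -> DB; D -> AB | BS; E -> DB; X -> j | XB | XE

Nullable: {D}; after ε-elimination: S -> X | DX | jj; D -> gj | jS; X -> j | Xj | XDj.
After unit-elimination: S -> j | DX | Xj | jj | XDj; D -> gj | jS; X -> j | Xj | XDj.
TERM: introduce A -> g, B -> j and substitute in every rule of length ≥2.
BIN: S -> XDB becomes S -> XC, C -> DB; X -> XDB becomes X -> XE, E -> DB.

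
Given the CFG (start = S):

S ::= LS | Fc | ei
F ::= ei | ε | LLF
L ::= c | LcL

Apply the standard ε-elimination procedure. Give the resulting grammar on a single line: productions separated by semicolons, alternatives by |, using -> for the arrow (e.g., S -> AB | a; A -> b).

Nullable set: {F}.
S -> Fc: F nullable, giving Fc | c.
Drop F -> ε.
F -> LLF: F nullable, giving LL | LLF.
Unchanged (no nullable symbols): S -> LS; S -> ei; F -> ei; L -> LcL; L -> c.

S -> c | Fc | LS | ei; F -> LL | ei | LLF; L -> c | LcL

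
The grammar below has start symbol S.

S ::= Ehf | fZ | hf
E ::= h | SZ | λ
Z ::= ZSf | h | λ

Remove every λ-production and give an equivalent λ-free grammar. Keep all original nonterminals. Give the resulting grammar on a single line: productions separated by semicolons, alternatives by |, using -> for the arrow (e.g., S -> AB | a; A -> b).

Nullable set: {E, Z}.
S -> Ehf: E nullable, giving Ehf | hf.
S -> fZ: Z nullable, giving f | fZ.
Drop E -> λ.
E -> SZ: Z nullable, giving S | SZ.
Drop Z -> λ.
Z -> ZSf: Z nullable, giving Sf | ZSf.
Unchanged (no nullable symbols): S -> hf; E -> h; Z -> h.

S -> f | fZ | hf | Ehf; E -> S | h | SZ; Z -> h | Sf | ZSf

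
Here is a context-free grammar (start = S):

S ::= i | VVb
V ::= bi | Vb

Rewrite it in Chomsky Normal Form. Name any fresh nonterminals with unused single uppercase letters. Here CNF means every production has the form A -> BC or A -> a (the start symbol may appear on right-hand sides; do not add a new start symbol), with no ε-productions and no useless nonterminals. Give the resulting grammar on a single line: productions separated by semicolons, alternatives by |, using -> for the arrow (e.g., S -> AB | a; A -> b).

No ε-productions.
No unit productions to eliminate.
TERM: introduce A -> b, B -> i and substitute in every rule of length ≥2.
BIN: S -> VVA becomes S -> VC, C -> VA.

S -> i | VC; A -> b; B -> i; C -> VA; V -> AB | VA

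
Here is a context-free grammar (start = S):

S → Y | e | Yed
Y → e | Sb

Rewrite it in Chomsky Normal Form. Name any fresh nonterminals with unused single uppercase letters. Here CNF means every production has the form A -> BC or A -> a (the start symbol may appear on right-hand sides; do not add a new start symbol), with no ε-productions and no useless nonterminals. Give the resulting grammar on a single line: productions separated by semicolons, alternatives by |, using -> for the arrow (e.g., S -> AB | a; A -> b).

No ε-productions.
After unit-elimination: S -> e | Sb | Yed; Y -> e | Sb.
TERM: introduce A -> b, C -> d, B -> e and substitute in every rule of length ≥2.
BIN: S -> YBC becomes S -> YD, D -> BC.

S -> e | SA | YD; A -> b; B -> e; C -> d; D -> BC; Y -> e | SA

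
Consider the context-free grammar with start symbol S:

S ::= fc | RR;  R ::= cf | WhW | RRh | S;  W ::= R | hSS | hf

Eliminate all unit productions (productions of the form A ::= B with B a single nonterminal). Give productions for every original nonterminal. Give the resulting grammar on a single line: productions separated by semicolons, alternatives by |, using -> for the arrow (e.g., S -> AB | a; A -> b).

Unit productions: R->S, W->R.
Unit pairs (A ⇒* B via units): (R,S), (W,R), (W,S).
S: inherits non-unit rules of {S} → RR | fc.
R: inherits non-unit rules of {R, S} → RR | RRh | WhW | cf | fc.
W: inherits non-unit rules of {R, S, W} → RR | RRh | WhW | cf | fc | hSS | hf.

S -> RR | fc; R -> RR | cf | fc | RRh | WhW; W -> RR | cf | fc | hf | RRh | WhW | hSS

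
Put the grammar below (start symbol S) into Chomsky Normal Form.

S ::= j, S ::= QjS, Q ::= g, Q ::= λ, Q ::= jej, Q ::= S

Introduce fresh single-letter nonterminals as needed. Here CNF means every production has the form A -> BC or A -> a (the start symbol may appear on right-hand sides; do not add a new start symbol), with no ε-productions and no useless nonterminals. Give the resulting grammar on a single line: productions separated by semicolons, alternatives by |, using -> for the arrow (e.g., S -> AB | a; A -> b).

S -> j | AS | QE; A -> j; B -> e; C -> BA; D -> AS; E -> AS; Q -> g | j | AC | AS | QD

Nullable: {Q}; after ε-elimination: S -> j | jS | QjS; Q -> S | g | jej.
After unit-elimination: S -> j | jS | QjS; Q -> g | j | jS | QjS | jej.
TERM: introduce B -> e, A -> j and substitute in every rule of length ≥2.
BIN: Q -> ABA becomes Q -> AC, C -> BA; Q -> QAS becomes Q -> QD, D -> AS; S -> QAS becomes S -> QE, E -> AS.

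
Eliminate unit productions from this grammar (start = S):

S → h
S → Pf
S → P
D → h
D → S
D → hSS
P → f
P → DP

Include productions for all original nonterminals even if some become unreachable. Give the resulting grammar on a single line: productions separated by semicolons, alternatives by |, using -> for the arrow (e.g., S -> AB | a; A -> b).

Unit productions: D->S, S->P.
Unit pairs (A ⇒* B via units): (D,P), (D,S), (S,P).
S: inherits non-unit rules of {P, S} → DP | Pf | f | h.
D: inherits non-unit rules of {D, P, S} → DP | Pf | f | h | hSS.
P: inherits non-unit rules of {P} → DP | f.

S -> f | h | DP | Pf; D -> f | h | DP | Pf | hSS; P -> f | DP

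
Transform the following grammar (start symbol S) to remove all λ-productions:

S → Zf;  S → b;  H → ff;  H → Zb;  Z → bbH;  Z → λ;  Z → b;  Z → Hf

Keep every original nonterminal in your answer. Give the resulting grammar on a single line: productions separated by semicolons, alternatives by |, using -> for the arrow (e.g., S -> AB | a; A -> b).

S -> b | f | Zf; H -> b | Zb | ff; Z -> b | Hf | bbH

Nullable set: {Z}.
S -> Zf: Z nullable, giving Zf | f.
H -> Zb: Z nullable, giving Zb | b.
Drop Z -> λ.
Unchanged (no nullable symbols): S -> b; H -> ff; Z -> Hf; Z -> b; Z -> bbH.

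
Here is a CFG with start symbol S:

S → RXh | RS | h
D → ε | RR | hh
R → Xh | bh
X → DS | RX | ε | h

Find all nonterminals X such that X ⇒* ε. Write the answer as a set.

{D, X}

Directly nullable (have an ε-rule): {D, X}.
Not nullable: R, S — each has a terminal in every rule's right-hand side or depends on a non-nullable symbol.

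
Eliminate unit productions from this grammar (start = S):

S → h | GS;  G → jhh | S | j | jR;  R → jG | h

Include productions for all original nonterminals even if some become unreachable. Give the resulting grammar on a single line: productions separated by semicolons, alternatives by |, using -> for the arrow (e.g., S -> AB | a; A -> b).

S -> h | GS; G -> h | j | GS | jR | jhh; R -> h | jG

Unit productions: G->S.
Unit pairs (A ⇒* B via units): (G,S).
S: inherits non-unit rules of {S} → GS | h.
G: inherits non-unit rules of {G, S} → GS | h | j | jR | jhh.
R: inherits non-unit rules of {R} → h | jG.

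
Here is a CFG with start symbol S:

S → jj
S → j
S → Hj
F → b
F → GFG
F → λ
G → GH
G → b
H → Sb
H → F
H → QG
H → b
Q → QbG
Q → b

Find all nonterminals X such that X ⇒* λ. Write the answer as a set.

{F, H}

Directly nullable (have an ε-rule): {F}.
H is nullable via H -> F (every symbol on the right is already known nullable).
Not nullable: G, Q, S — each has a terminal in every rule's right-hand side or depends on a non-nullable symbol.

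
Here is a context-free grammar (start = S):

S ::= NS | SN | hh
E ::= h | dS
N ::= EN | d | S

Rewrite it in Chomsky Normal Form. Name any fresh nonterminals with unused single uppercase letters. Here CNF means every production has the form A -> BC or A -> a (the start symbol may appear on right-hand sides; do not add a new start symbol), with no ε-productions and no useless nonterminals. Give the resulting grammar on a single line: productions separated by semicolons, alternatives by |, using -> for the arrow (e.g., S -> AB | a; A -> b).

S -> BB | NS | SN; A -> d; B -> h; E -> h | AS; N -> d | BB | EN | NS | SN

No ε-productions.
After unit-elimination: S -> NS | SN | hh; E -> h | dS; N -> d | EN | NS | SN | hh.
TERM: introduce A -> d, B -> h and substitute in every rule of length ≥2.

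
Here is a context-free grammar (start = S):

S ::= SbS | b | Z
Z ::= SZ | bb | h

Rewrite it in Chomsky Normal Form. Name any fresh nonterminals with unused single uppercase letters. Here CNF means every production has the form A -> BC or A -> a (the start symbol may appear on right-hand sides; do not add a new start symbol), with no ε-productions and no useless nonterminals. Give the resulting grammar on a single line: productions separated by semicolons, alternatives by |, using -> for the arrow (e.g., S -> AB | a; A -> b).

S -> b | h | AA | SB | SZ; A -> b; B -> AS; Z -> h | AA | SZ

No ε-productions.
After unit-elimination: S -> b | h | SZ | bb | SbS; Z -> h | SZ | bb.
TERM: introduce A -> b and substitute in every rule of length ≥2.
BIN: S -> SAS becomes S -> SB, B -> AS.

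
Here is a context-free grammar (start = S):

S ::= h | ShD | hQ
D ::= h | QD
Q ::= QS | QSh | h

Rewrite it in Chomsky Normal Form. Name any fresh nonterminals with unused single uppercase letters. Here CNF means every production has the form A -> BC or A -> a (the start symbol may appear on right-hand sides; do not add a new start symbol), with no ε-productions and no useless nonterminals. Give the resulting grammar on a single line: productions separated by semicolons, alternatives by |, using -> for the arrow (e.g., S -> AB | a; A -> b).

S -> h | AQ | SC; A -> h; B -> SA; C -> AD; D -> h | QD; Q -> h | QB | QS

No ε-productions.
No unit productions to eliminate.
TERM: introduce A -> h and substitute in every rule of length ≥2.
BIN: Q -> QSA becomes Q -> QB, B -> SA; S -> SAD becomes S -> SC, C -> AD.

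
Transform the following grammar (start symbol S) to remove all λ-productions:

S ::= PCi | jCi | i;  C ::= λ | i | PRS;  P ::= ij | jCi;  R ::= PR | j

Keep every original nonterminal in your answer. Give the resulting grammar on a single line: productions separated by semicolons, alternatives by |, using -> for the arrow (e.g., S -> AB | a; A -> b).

S -> i | Pi | ji | PCi | jCi; C -> i | PRS; P -> ij | ji | jCi; R -> j | PR

Nullable set: {C}.
S -> PCi: C nullable, giving PCi | Pi.
S -> jCi: C nullable, giving jCi | ji.
Drop C -> λ.
P -> jCi: C nullable, giving jCi | ji.
Unchanged (no nullable symbols): S -> i; C -> PRS; C -> i; P -> ij; R -> PR; R -> j.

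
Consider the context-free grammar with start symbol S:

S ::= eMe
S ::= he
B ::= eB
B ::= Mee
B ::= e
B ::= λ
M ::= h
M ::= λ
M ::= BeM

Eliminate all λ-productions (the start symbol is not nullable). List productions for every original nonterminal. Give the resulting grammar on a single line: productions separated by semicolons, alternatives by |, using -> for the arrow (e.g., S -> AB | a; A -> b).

Nullable set: {B, M}.
S -> eMe: M nullable, giving eMe | ee.
Drop B -> λ.
B -> Mee: M nullable, giving Mee | ee.
B -> eB: B nullable, giving e | eB.
Drop M -> λ.
M -> BeM: B, M nullable, giving Be | BeM | e | eM.
Unchanged (no nullable symbols): S -> he; B -> e; M -> h.

S -> ee | he | eMe; B -> e | eB | ee | Mee; M -> e | h | Be | eM | BeM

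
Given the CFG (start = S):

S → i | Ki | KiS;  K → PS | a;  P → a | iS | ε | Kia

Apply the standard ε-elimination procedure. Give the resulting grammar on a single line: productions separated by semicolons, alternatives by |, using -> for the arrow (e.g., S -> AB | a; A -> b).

Nullable set: {P}.
K -> PS: P nullable, giving PS | S.
Drop P -> ε.
Unchanged (no nullable symbols): S -> Ki; S -> KiS; S -> i; K -> a; P -> Kia; P -> a; P -> iS.

S -> i | Ki | KiS; K -> S | a | PS; P -> a | iS | Kia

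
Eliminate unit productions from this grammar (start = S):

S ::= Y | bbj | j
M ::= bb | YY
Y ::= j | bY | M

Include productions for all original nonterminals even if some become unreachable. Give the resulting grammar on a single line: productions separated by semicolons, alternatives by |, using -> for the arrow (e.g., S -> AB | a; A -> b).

Unit productions: S->Y, Y->M.
Unit pairs (A ⇒* B via units): (S,M), (S,Y), (Y,M).
S: inherits non-unit rules of {M, S, Y} → YY | bY | bb | bbj | j.
M: inherits non-unit rules of {M} → YY | bb.
Y: inherits non-unit rules of {M, Y} → YY | bY | bb | j.

S -> j | YY | bY | bb | bbj; M -> YY | bb; Y -> j | YY | bY | bb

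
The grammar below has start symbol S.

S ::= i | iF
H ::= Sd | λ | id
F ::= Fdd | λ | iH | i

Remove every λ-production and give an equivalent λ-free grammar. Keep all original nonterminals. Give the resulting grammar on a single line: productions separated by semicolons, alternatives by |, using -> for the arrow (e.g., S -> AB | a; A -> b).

Nullable set: {F, H}.
S -> iF: F nullable, giving i | iF.
Drop F -> λ.
F -> Fdd: F nullable, giving Fdd | dd.
F -> iH: H nullable, giving i | iH.
Drop H -> λ.
Unchanged (no nullable symbols): S -> i; F -> i; H -> Sd; H -> id.

S -> i | iF; F -> i | dd | iH | Fdd; H -> Sd | id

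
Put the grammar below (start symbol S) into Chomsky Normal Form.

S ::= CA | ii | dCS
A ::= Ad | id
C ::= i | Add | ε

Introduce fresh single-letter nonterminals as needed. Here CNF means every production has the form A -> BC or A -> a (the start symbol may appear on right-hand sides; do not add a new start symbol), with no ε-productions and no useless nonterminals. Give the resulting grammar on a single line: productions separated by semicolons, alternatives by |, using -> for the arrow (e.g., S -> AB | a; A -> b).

Nullable: {C}; after ε-elimination: S -> A | CA | dS | ii | dCS; A -> Ad | id; C -> i | Add.
After unit-elimination: S -> Ad | CA | dS | id | ii | dCS; A -> Ad | id; C -> i | Add.
TERM: introduce B -> d, D -> i and substitute in every rule of length ≥2.
BIN: C -> ABB becomes C -> AE, E -> BB; S -> BCS becomes S -> BF, F -> CS.

S -> AB | BF | BS | CA | DB | DD; A -> AB | DB; B -> d; C -> i | AE; D -> i; E -> BB; F -> CS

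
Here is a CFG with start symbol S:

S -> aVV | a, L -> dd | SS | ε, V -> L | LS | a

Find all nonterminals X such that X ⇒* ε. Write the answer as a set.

{L, V}

Directly nullable (have an ε-rule): {L}.
V is nullable via V -> L (every symbol on the right is already known nullable).
Not nullable: S — each has a terminal in every rule's right-hand side or depends on a non-nullable symbol.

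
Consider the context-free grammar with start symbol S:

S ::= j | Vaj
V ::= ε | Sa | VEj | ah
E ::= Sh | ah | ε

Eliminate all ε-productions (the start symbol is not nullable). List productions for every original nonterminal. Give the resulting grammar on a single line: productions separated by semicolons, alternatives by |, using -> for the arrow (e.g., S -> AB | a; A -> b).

S -> j | aj | Vaj; E -> Sh | ah; V -> j | Ej | Sa | Vj | ah | VEj

Nullable set: {E, V}.
S -> Vaj: V nullable, giving Vaj | aj.
Drop E -> ε.
Drop V -> ε.
V -> VEj: V, E nullable, giving Ej | VEj | Vj | j.
Unchanged (no nullable symbols): S -> j; E -> Sh; E -> ah; V -> Sa; V -> ah.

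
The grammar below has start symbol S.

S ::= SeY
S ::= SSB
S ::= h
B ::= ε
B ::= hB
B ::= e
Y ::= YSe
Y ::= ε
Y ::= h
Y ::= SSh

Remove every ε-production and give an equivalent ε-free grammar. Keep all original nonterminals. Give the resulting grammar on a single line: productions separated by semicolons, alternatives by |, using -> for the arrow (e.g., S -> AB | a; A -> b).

S -> h | SS | Se | SSB | SeY; B -> e | h | hB; Y -> h | Se | SSh | YSe

Nullable set: {B, Y}.
S -> SSB: B nullable, giving SS | SSB.
S -> SeY: Y nullable, giving Se | SeY.
Drop B -> ε.
B -> hB: B nullable, giving h | hB.
Drop Y -> ε.
Y -> YSe: Y nullable, giving Se | YSe.
Unchanged (no nullable symbols): S -> h; B -> e; Y -> SSh; Y -> h.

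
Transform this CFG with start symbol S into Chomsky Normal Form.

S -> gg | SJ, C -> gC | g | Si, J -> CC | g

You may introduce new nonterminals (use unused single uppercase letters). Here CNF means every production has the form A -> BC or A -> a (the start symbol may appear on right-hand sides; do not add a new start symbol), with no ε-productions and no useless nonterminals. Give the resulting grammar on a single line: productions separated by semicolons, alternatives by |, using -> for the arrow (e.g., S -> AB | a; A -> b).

No ε-productions.
No unit productions to eliminate.
TERM: introduce B -> g, A -> i and substitute in every rule of length ≥2.

S -> BB | SJ; A -> i; B -> g; C -> g | BC | SA; J -> g | CC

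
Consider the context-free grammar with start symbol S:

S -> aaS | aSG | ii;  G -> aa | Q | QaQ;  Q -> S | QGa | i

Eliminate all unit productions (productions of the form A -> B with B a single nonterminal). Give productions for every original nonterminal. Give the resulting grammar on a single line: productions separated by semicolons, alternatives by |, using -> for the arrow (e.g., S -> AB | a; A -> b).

Unit productions: G->Q, Q->S.
Unit pairs (A ⇒* B via units): (G,Q), (G,S), (Q,S).
S: inherits non-unit rules of {S} → aSG | aaS | ii.
G: inherits non-unit rules of {G, Q, S} → QGa | QaQ | aSG | aa | aaS | i | ii.
Q: inherits non-unit rules of {Q, S} → QGa | aSG | aaS | i | ii.

S -> ii | aSG | aaS; G -> i | aa | ii | QGa | QaQ | aSG | aaS; Q -> i | ii | QGa | aSG | aaS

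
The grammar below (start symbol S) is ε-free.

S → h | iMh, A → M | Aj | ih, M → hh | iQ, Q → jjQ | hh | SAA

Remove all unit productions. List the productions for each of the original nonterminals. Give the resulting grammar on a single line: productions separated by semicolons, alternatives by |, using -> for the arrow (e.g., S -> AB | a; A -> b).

S -> h | iMh; A -> Aj | hh | iQ | ih; M -> hh | iQ; Q -> hh | SAA | jjQ

Unit productions: A->M.
Unit pairs (A ⇒* B via units): (A,M).
S: inherits non-unit rules of {S} → h | iMh.
A: inherits non-unit rules of {A, M} → Aj | hh | iQ | ih.
M: inherits non-unit rules of {M} → hh | iQ.
Q: inherits non-unit rules of {Q} → SAA | hh | jjQ.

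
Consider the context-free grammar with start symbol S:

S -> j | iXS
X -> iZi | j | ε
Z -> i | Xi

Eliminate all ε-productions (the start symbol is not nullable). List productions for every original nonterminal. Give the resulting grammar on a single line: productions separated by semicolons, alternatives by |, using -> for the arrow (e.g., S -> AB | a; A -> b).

Nullable set: {X}.
S -> iXS: X nullable, giving iS | iXS.
Drop X -> ε.
Z -> Xi: X nullable, giving Xi | i.
Unchanged (no nullable symbols): S -> j; X -> iZi; X -> j; Z -> i.

S -> j | iS | iXS; X -> j | iZi; Z -> i | Xi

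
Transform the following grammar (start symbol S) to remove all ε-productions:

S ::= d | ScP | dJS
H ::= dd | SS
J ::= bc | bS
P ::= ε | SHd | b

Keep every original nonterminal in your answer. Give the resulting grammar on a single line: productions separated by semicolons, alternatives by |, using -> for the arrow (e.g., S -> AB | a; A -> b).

Nullable set: {P}.
S -> ScP: P nullable, giving Sc | ScP.
Drop P -> ε.
Unchanged (no nullable symbols): S -> d; S -> dJS; H -> SS; H -> dd; J -> bS; J -> bc; P -> SHd; P -> b.

S -> d | Sc | ScP | dJS; H -> SS | dd; J -> bS | bc; P -> b | SHd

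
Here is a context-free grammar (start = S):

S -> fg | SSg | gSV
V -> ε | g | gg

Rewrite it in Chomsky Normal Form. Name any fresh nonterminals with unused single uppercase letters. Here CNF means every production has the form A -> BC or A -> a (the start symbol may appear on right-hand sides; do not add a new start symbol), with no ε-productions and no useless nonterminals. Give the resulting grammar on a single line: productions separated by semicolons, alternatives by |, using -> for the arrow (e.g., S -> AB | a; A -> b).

Nullable: {V}; after ε-elimination: S -> fg | gS | SSg | gSV; V -> g | gg.
No unit productions to eliminate.
TERM: introduce B -> f, A -> g and substitute in every rule of length ≥2.
BIN: S -> ASV becomes S -> AC, C -> SV; S -> SSA becomes S -> SD, D -> SA.

S -> AC | AS | BA | SD; A -> g; B -> f; C -> SV; D -> SA; V -> g | AA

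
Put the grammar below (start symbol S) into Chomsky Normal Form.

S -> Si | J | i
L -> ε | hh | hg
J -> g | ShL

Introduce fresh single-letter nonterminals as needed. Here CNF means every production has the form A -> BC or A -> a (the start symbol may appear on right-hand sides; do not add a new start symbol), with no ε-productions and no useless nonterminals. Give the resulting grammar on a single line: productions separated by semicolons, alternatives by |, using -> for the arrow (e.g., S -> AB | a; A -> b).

Nullable: {L}; after ε-elimination: S -> J | i | Si; J -> g | Sh | ShL; L -> hg | hh.
After unit-elimination: S -> g | i | Sh | Si | ShL; J -> g | Sh | ShL; L -> hg | hh.
TERM: introduce B -> g, A -> h, C -> i and substitute in every rule of length ≥2.
BIN: J -> SAL becomes J -> SD, D -> AL; S -> SAL becomes S -> SE, E -> AL.
Drop unreachable/unproductive: J.

S -> g | i | SA | SC | SE; A -> h; B -> g; C -> i; E -> AL; L -> AA | AB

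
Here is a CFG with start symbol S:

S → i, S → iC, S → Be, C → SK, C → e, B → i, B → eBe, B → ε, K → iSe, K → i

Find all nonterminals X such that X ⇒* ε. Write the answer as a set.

Directly nullable (have an ε-rule): {B}.
Not nullable: C, K, S — each has a terminal in every rule's right-hand side or depends on a non-nullable symbol.

{B}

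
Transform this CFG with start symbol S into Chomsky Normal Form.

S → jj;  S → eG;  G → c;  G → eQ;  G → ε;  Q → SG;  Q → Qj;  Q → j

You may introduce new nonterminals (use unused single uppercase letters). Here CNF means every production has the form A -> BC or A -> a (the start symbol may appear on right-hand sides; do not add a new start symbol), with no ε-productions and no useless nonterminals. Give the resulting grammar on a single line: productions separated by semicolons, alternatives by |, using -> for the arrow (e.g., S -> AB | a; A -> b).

S -> e | AG | BB; A -> e; B -> j; G -> c | AQ; Q -> e | j | AG | BB | QB | SG

Nullable: {G}; after ε-elimination: S -> e | eG | jj; G -> c | eQ; Q -> S | j | Qj | SG.
After unit-elimination: S -> e | eG | jj; G -> c | eQ; Q -> e | j | Qj | SG | eG | jj.
TERM: introduce A -> e, B -> j and substitute in every rule of length ≥2.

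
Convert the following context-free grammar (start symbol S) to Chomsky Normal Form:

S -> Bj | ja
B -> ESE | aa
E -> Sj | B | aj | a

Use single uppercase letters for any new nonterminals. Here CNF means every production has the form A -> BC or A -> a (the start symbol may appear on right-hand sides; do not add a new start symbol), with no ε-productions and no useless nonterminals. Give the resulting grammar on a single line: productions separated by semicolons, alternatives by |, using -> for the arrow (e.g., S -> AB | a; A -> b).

No ε-productions.
After unit-elimination: S -> Bj | ja; B -> aa | ESE; E -> a | Sj | aa | aj | ESE.
TERM: introduce A -> a, C -> j and substitute in every rule of length ≥2.
BIN: B -> ESE becomes B -> ED, D -> SE; E -> ESE becomes E -> EF, F -> SE.

S -> BC | CA; A -> a; B -> AA | ED; C -> j; D -> SE; E -> a | AA | AC | EF | SC; F -> SE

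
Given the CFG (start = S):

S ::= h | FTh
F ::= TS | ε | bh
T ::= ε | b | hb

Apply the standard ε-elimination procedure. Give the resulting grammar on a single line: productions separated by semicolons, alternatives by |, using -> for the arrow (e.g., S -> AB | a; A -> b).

Nullable set: {F, T}.
S -> FTh: F, T nullable, giving FTh | Fh | Th | h.
Drop F -> ε.
F -> TS: T nullable, giving S | TS.
Drop T -> ε.
Unchanged (no nullable symbols): S -> h; F -> bh; T -> b; T -> hb.

S -> h | Fh | Th | FTh; F -> S | TS | bh; T -> b | hb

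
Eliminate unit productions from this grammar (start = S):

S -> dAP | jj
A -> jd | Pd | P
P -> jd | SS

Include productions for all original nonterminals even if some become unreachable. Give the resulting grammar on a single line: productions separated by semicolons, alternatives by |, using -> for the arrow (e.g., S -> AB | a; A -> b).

Unit productions: A->P.
Unit pairs (A ⇒* B via units): (A,P).
S: inherits non-unit rules of {S} → dAP | jj.
A: inherits non-unit rules of {A, P} → Pd | SS | jd.
P: inherits non-unit rules of {P} → SS | jd.

S -> jj | dAP; A -> Pd | SS | jd; P -> SS | jd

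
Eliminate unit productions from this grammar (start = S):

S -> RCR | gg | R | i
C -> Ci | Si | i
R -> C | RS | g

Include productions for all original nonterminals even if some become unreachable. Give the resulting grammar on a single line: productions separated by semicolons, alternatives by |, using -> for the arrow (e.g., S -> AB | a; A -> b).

S -> g | i | Ci | RS | Si | gg | RCR; C -> i | Ci | Si; R -> g | i | Ci | RS | Si

Unit productions: R->C, S->R.
Unit pairs (A ⇒* B via units): (R,C), (S,C), (S,R).
S: inherits non-unit rules of {C, R, S} → Ci | RCR | RS | Si | g | gg | i.
C: inherits non-unit rules of {C} → Ci | Si | i.
R: inherits non-unit rules of {C, R} → Ci | RS | Si | g | i.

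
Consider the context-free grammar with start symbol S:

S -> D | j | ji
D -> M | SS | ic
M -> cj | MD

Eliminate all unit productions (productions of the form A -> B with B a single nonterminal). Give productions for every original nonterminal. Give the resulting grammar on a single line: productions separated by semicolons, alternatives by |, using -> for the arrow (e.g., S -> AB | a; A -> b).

S -> j | MD | SS | cj | ic | ji; D -> MD | SS | cj | ic; M -> MD | cj

Unit productions: D->M, S->D.
Unit pairs (A ⇒* B via units): (D,M), (S,D), (S,M).
S: inherits non-unit rules of {D, M, S} → MD | SS | cj | ic | j | ji.
D: inherits non-unit rules of {D, M} → MD | SS | cj | ic.
M: inherits non-unit rules of {M} → MD | cj.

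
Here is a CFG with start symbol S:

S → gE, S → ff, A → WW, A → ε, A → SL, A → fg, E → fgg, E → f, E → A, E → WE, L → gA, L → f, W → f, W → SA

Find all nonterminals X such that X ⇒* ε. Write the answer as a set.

Directly nullable (have an ε-rule): {A}.
E is nullable via E -> A (every symbol on the right is already known nullable).
Not nullable: L, S, W — each has a terminal in every rule's right-hand side or depends on a non-nullable symbol.

{A, E}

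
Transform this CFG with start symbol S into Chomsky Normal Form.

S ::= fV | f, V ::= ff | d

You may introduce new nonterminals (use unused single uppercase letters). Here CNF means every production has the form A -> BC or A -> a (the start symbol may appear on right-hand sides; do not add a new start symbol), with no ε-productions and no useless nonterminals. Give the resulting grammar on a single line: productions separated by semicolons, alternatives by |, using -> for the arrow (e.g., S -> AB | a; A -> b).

No ε-productions.
No unit productions to eliminate.
TERM: introduce A -> f and substitute in every rule of length ≥2.

S -> f | AV; A -> f; V -> d | AA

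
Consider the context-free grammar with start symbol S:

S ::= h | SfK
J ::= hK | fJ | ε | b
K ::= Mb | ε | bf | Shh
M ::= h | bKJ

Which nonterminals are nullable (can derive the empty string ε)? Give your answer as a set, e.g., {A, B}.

Directly nullable (have an ε-rule): {J, K}.
Not nullable: M, S — each has a terminal in every rule's right-hand side or depends on a non-nullable symbol.

{J, K}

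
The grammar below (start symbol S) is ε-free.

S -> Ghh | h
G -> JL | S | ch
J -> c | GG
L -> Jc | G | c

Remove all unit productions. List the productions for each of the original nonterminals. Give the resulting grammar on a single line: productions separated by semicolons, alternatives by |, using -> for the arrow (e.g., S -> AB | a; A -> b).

Unit productions: G->S, L->G.
Unit pairs (A ⇒* B via units): (G,S), (L,G), (L,S).
S: inherits non-unit rules of {S} → Ghh | h.
G: inherits non-unit rules of {G, S} → Ghh | JL | ch | h.
J: inherits non-unit rules of {J} → GG | c.
L: inherits non-unit rules of {G, L, S} → Ghh | JL | Jc | c | ch | h.

S -> h | Ghh; G -> h | JL | ch | Ghh; J -> c | GG; L -> c | h | JL | Jc | ch | Ghh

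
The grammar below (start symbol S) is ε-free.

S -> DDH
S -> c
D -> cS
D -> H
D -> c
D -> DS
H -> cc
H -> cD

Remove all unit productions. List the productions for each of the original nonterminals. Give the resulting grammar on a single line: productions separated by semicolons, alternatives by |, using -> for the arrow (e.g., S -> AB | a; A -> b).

S -> c | DDH; D -> c | DS | cD | cS | cc; H -> cD | cc

Unit productions: D->H.
Unit pairs (A ⇒* B via units): (D,H).
S: inherits non-unit rules of {S} → DDH | c.
D: inherits non-unit rules of {D, H} → DS | c | cD | cS | cc.
H: inherits non-unit rules of {H} → cD | cc.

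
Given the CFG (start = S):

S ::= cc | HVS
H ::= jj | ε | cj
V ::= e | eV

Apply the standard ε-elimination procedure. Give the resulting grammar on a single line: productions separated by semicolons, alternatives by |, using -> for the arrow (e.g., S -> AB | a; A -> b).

S -> VS | cc | HVS; H -> cj | jj; V -> e | eV

Nullable set: {H}.
S -> HVS: H nullable, giving HVS | VS.
Drop H -> ε.
Unchanged (no nullable symbols): S -> cc; H -> cj; H -> jj; V -> e; V -> eV.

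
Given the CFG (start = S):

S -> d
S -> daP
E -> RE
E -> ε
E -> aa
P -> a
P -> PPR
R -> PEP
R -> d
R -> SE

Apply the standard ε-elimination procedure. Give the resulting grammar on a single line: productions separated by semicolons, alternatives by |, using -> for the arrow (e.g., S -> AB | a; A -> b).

S -> d | daP; E -> R | RE | aa; P -> a | PPR; R -> S | d | PP | SE | PEP

Nullable set: {E}.
Drop E -> ε.
E -> RE: E nullable, giving R | RE.
R -> PEP: E nullable, giving PEP | PP.
R -> SE: E nullable, giving S | SE.
Unchanged (no nullable symbols): S -> d; S -> daP; E -> aa; P -> PPR; P -> a; R -> d.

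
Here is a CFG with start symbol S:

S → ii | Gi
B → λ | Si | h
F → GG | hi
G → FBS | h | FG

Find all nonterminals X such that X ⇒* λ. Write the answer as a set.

{B}

Directly nullable (have an ε-rule): {B}.
Not nullable: F, G, S — each has a terminal in every rule's right-hand side or depends on a non-nullable symbol.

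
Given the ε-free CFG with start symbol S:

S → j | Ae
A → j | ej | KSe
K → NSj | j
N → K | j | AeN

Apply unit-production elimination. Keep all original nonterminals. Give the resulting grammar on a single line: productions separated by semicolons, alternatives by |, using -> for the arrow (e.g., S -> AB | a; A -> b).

S -> j | Ae; A -> j | ej | KSe; K -> j | NSj; N -> j | AeN | NSj

Unit productions: N->K.
Unit pairs (A ⇒* B via units): (N,K).
S: inherits non-unit rules of {S} → Ae | j.
A: inherits non-unit rules of {A} → KSe | ej | j.
K: inherits non-unit rules of {K} → NSj | j.
N: inherits non-unit rules of {K, N} → AeN | NSj | j.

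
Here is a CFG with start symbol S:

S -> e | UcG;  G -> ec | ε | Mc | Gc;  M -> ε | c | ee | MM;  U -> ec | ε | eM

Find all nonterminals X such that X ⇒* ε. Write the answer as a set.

{G, M, U}

Directly nullable (have an ε-rule): {G, M, U}.
Not nullable: S — each has a terminal in every rule's right-hand side or depends on a non-nullable symbol.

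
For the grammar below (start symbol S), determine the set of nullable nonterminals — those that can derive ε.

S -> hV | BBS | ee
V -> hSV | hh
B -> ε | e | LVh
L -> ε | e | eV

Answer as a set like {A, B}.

Directly nullable (have an ε-rule): {B, L}.
Not nullable: S, V — each has a terminal in every rule's right-hand side or depends on a non-nullable symbol.

{B, L}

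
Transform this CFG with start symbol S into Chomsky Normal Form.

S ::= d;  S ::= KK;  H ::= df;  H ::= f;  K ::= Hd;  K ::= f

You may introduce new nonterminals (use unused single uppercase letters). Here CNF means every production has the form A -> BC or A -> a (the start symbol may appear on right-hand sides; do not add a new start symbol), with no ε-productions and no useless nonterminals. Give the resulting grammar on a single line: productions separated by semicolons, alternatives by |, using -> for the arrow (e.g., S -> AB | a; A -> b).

S -> d | KK; A -> d; B -> f; H -> f | AB; K -> f | HA

No ε-productions.
No unit productions to eliminate.
TERM: introduce A -> d, B -> f and substitute in every rule of length ≥2.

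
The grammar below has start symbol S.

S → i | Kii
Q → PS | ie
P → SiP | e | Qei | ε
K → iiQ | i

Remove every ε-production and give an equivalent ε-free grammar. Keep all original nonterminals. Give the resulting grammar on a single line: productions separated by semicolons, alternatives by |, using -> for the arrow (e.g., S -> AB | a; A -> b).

S -> i | Kii; K -> i | iiQ; P -> e | Si | Qei | SiP; Q -> S | PS | ie

Nullable set: {P}.
Drop P -> ε.
P -> SiP: P nullable, giving Si | SiP.
Q -> PS: P nullable, giving PS | S.
Unchanged (no nullable symbols): S -> Kii; S -> i; K -> i; K -> iiQ; P -> Qei; P -> e; Q -> ie.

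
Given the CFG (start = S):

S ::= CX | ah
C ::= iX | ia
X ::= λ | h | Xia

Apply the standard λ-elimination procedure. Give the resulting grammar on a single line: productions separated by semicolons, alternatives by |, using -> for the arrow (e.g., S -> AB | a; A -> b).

Nullable set: {X}.
S -> CX: X nullable, giving C | CX.
C -> iX: X nullable, giving i | iX.
Drop X -> λ.
X -> Xia: X nullable, giving Xia | ia.
Unchanged (no nullable symbols): S -> ah; C -> ia; X -> h.

S -> C | CX | ah; C -> i | iX | ia; X -> h | ia | Xia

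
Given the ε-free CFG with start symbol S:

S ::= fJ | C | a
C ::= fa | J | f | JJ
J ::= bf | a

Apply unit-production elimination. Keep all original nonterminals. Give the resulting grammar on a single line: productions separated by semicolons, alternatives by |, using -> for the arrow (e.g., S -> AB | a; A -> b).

Unit productions: C->J, S->C.
Unit pairs (A ⇒* B via units): (C,J), (S,C), (S,J).
S: inherits non-unit rules of {C, J, S} → JJ | a | bf | f | fJ | fa.
C: inherits non-unit rules of {C, J} → JJ | a | bf | f | fa.
J: inherits non-unit rules of {J} → a | bf.

S -> a | f | JJ | bf | fJ | fa; C -> a | f | JJ | bf | fa; J -> a | bf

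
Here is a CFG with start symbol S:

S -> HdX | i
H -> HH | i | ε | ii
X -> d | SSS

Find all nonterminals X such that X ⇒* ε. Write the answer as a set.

Directly nullable (have an ε-rule): {H}.
Not nullable: S, X — each has a terminal in every rule's right-hand side or depends on a non-nullable symbol.

{H}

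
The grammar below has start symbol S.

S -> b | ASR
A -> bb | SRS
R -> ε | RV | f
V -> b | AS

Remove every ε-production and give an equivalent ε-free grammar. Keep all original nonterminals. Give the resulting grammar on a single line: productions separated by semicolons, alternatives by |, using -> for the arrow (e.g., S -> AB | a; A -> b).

S -> b | AS | ASR; A -> SS | bb | SRS; R -> V | f | RV; V -> b | AS

Nullable set: {R}.
S -> ASR: R nullable, giving AS | ASR.
A -> SRS: R nullable, giving SRS | SS.
Drop R -> ε.
R -> RV: R nullable, giving RV | V.
Unchanged (no nullable symbols): S -> b; A -> bb; R -> f; V -> AS; V -> b.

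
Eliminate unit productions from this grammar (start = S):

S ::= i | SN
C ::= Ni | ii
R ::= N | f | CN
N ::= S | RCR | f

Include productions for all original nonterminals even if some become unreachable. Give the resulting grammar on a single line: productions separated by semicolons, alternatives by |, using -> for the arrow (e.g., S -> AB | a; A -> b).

Unit productions: N->S, R->N.
Unit pairs (A ⇒* B via units): (N,S), (R,N), (R,S).
S: inherits non-unit rules of {S} → SN | i.
C: inherits non-unit rules of {C} → Ni | ii.
N: inherits non-unit rules of {N, S} → RCR | SN | f | i.
R: inherits non-unit rules of {N, R, S} → CN | RCR | SN | f | i.

S -> i | SN; C -> Ni | ii; N -> f | i | SN | RCR; R -> f | i | CN | SN | RCR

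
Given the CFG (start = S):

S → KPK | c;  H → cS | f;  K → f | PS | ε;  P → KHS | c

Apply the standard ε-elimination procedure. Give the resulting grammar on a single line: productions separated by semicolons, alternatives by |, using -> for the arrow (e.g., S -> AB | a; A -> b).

Nullable set: {K}.
S -> KPK: K, K nullable, giving KP | KPK | P | PK.
Drop K -> ε.
P -> KHS: K nullable, giving HS | KHS.
Unchanged (no nullable symbols): S -> c; H -> cS; H -> f; K -> PS; K -> f; P -> c.

S -> P | c | KP | PK | KPK; H -> f | cS; K -> f | PS; P -> c | HS | KHS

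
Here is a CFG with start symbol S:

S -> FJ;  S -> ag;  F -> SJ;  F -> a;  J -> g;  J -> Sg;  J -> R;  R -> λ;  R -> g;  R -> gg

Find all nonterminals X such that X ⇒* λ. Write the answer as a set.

{J, R}

Directly nullable (have an ε-rule): {R}.
J is nullable via J -> R (every symbol on the right is already known nullable).
Not nullable: F, S — each has a terminal in every rule's right-hand side or depends on a non-nullable symbol.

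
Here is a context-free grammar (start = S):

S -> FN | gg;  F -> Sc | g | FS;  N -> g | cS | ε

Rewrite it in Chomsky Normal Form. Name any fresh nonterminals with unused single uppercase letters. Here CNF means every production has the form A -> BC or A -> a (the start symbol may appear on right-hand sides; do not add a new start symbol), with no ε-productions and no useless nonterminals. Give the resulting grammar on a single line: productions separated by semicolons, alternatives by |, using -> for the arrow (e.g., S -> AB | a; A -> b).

Nullable: {N}; after ε-elimination: S -> F | FN | gg; F -> g | FS | Sc; N -> g | cS.
After unit-elimination: S -> g | FN | FS | Sc | gg; F -> g | FS | Sc; N -> g | cS.
TERM: introduce A -> c, B -> g and substitute in every rule of length ≥2.

S -> g | BB | FN | FS | SA; A -> c; B -> g; F -> g | FS | SA; N -> g | AS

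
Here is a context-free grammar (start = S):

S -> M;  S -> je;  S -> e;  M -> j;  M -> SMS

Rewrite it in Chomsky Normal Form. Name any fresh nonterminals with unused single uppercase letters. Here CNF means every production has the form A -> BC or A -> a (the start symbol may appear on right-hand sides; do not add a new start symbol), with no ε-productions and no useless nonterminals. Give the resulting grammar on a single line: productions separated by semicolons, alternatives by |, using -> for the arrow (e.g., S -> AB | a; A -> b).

S -> e | j | AB | SD; A -> j; B -> e; C -> MS; D -> MS; M -> j | SC

No ε-productions.
After unit-elimination: S -> e | j | je | SMS; M -> j | SMS.
TERM: introduce B -> e, A -> j and substitute in every rule of length ≥2.
BIN: M -> SMS becomes M -> SC, C -> MS; S -> SMS becomes S -> SD, D -> MS.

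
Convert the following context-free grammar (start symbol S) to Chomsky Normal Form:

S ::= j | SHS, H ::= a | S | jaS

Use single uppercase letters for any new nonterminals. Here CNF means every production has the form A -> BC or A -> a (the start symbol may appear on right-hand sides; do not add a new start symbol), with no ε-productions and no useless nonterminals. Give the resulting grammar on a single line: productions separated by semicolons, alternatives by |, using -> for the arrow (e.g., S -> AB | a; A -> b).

No ε-productions.
After unit-elimination: S -> j | SHS; H -> a | j | SHS | jaS.
TERM: introduce B -> a, A -> j and substitute in every rule of length ≥2.
BIN: H -> ABS becomes H -> AC, C -> BS; H -> SHS becomes H -> SD, D -> HS; S -> SHS becomes S -> SE, E -> HS.

S -> j | SE; A -> j; B -> a; C -> BS; D -> HS; E -> HS; H -> a | j | AC | SD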